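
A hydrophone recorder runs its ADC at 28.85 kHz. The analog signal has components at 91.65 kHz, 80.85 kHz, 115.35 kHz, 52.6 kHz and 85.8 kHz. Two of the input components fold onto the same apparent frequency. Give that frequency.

fs/2 = 14.425 kHz.
91.65 kHz mod fs = 5.1 kHz.
5.1 kHz ≤ fs/2 = 14.425 kHz, appears at 5.1 kHz.
80.85 kHz mod fs = 23.15 kHz.
23.15 kHz > fs/2 = 14.425 kHz, folds to fs − 23.15 kHz = 5.7 kHz.
115.35 kHz mod fs = 28.8 kHz.
28.8 kHz > fs/2 = 14.425 kHz, folds to fs − 28.8 kHz = 0.05 kHz.
52.6 kHz mod fs = 23.75 kHz.
23.75 kHz > fs/2 = 14.425 kHz, folds to fs − 23.75 kHz = 5.1 kHz.
85.8 kHz mod fs = 28.1 kHz.
28.1 kHz > fs/2 = 14.425 kHz, folds to fs − 28.1 kHz = 0.75 kHz.
52.6 kHz and 91.65 kHz both map to 5.1 kHz.

5.1 kHz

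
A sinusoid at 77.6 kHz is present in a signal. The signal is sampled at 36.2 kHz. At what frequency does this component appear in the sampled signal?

5.2 kHz

77.6 kHz mod fs = 5.2 kHz.
5.2 kHz ≤ fs/2 = 18.1 kHz, appears at 5.2 kHz.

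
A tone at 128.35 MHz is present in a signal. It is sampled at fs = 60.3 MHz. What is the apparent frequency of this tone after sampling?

7.75 MHz

128.35 MHz mod fs = 7.75 MHz.
7.75 MHz ≤ fs/2 = 30.15 MHz, appears at 7.75 MHz.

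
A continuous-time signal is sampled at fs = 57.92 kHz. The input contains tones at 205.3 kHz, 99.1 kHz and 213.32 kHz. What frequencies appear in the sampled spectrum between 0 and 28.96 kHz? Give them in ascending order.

16.74 kHz, 18.36 kHz, 26.38 kHz

fs/2 = 28.96 kHz.
205.3 kHz mod fs = 31.54 kHz.
31.54 kHz > fs/2 = 28.96 kHz, folds to fs − 31.54 kHz = 26.38 kHz.
99.1 kHz mod fs = 41.18 kHz.
41.18 kHz > fs/2 = 28.96 kHz, folds to fs − 41.18 kHz = 16.74 kHz.
213.32 kHz mod fs = 39.56 kHz.
39.56 kHz > fs/2 = 28.96 kHz, folds to fs − 39.56 kHz = 18.36 kHz.
Distinct values: {16.74 kHz, 18.36 kHz, 26.38 kHz}.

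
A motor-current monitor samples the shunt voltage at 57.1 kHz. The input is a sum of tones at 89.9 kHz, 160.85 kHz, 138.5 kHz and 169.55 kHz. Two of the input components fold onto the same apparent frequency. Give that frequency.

24.3 kHz

fs/2 = 28.55 kHz.
89.9 kHz mod fs = 32.8 kHz.
32.8 kHz > fs/2 = 28.55 kHz, folds to fs − 32.8 kHz = 24.3 kHz.
160.85 kHz mod fs = 46.65 kHz.
46.65 kHz > fs/2 = 28.55 kHz, folds to fs − 46.65 kHz = 10.45 kHz.
138.5 kHz mod fs = 24.3 kHz.
24.3 kHz ≤ fs/2 = 28.55 kHz, appears at 24.3 kHz.
169.55 kHz mod fs = 55.35 kHz.
55.35 kHz > fs/2 = 28.55 kHz, folds to fs − 55.35 kHz = 1.75 kHz.
89.9 kHz and 138.5 kHz both map to 24.3 kHz.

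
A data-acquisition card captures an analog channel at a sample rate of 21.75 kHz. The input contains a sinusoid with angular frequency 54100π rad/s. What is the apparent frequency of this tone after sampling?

ω = 54100π rad/s → f = ω/(2π) = 27050 Hz = 27.05 kHz.
27.05 kHz mod fs = 5.3 kHz.
5.3 kHz ≤ fs/2 = 10.875 kHz, appears at 5.3 kHz.

5.3 kHz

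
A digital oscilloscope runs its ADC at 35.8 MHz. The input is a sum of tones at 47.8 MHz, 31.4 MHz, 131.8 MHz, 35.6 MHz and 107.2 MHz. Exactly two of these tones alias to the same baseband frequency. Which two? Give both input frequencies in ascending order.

fs/2 = 17.9 MHz.
47.8 MHz mod fs = 12 MHz.
12 MHz ≤ fs/2 = 17.9 MHz, appears at 12 MHz.
31.4 MHz > fs/2 = 17.9 MHz, folds to fs − 31.4 MHz = 4.4 MHz.
131.8 MHz mod fs = 24.4 MHz.
24.4 MHz > fs/2 = 17.9 MHz, folds to fs − 24.4 MHz = 11.4 MHz.
35.6 MHz > fs/2 = 17.9 MHz, folds to fs − 35.6 MHz = 0.2 MHz.
107.2 MHz mod fs = 35.6 MHz.
35.6 MHz > fs/2 = 17.9 MHz, folds to fs − 35.6 MHz = 0.2 MHz.
35.6 MHz and 107.2 MHz both map to 0.2 MHz.

35.6 MHz, 107.2 MHz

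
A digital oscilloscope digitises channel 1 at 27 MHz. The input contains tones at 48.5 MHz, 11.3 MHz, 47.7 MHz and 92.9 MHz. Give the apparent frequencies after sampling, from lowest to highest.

5.5 MHz, 6.3 MHz, 11.3 MHz, 11.9 MHz

fs/2 = 13.5 MHz.
48.5 MHz mod fs = 21.5 MHz.
21.5 MHz > fs/2 = 13.5 MHz, folds to fs − 21.5 MHz = 5.5 MHz.
11.3 MHz ≤ fs/2 = 13.5 MHz, passes unchanged.
47.7 MHz mod fs = 20.7 MHz.
20.7 MHz > fs/2 = 13.5 MHz, folds to fs − 20.7 MHz = 6.3 MHz.
92.9 MHz mod fs = 11.9 MHz.
11.9 MHz ≤ fs/2 = 13.5 MHz, appears at 11.9 MHz.
Distinct values: {5.5 MHz, 6.3 MHz, 11.3 MHz, 11.9 MHz}.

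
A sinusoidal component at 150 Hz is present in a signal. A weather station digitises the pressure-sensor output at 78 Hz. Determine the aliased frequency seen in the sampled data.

150 Hz mod fs = 72 Hz.
72 Hz > fs/2 = 39 Hz, folds to fs − 72 Hz = 6 Hz.

6 Hz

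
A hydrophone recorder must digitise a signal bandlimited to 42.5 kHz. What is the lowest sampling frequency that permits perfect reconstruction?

85 kHz

Nyquist rate = 2 × 42.5 kHz = 85 kHz.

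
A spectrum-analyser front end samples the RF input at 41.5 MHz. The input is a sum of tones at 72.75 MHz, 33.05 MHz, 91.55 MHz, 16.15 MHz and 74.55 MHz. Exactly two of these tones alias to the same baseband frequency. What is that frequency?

8.45 MHz

fs/2 = 20.75 MHz.
72.75 MHz mod fs = 31.25 MHz.
31.25 MHz > fs/2 = 20.75 MHz, folds to fs − 31.25 MHz = 10.25 MHz.
33.05 MHz > fs/2 = 20.75 MHz, folds to fs − 33.05 MHz = 8.45 MHz.
91.55 MHz mod fs = 8.55 MHz.
8.55 MHz ≤ fs/2 = 20.75 MHz, appears at 8.55 MHz.
16.15 MHz ≤ fs/2 = 20.75 MHz, passes unchanged.
74.55 MHz mod fs = 33.05 MHz.
33.05 MHz > fs/2 = 20.75 MHz, folds to fs − 33.05 MHz = 8.45 MHz.
33.05 MHz and 74.55 MHz both map to 8.45 MHz.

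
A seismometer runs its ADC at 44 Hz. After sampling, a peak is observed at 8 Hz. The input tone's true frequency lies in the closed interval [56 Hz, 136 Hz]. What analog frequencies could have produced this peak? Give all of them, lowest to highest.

Frequencies that alias to 8 Hz are k·fs ± 8 Hz for integer k ≥ 0.
k=0: 8 Hz.
k=1: 36 Hz, 52 Hz.
k=2: 80 Hz, 96 Hz.
k=3: 124 Hz, 140 Hz.
k=4: 168 Hz, 184 Hz.
Within [56 Hz, 136 Hz]: 80 Hz, 96 Hz, 124 Hz.

80 Hz, 96 Hz, 124 Hz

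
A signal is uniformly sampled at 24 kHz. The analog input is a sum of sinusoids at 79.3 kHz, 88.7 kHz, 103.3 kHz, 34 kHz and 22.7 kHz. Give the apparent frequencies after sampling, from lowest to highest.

fs/2 = 12 kHz.
79.3 kHz mod fs = 7.3 kHz.
7.3 kHz ≤ fs/2 = 12 kHz, appears at 7.3 kHz.
88.7 kHz mod fs = 16.7 kHz.
16.7 kHz > fs/2 = 12 kHz, folds to fs − 16.7 kHz = 7.3 kHz.
103.3 kHz mod fs = 7.3 kHz.
7.3 kHz ≤ fs/2 = 12 kHz, appears at 7.3 kHz.
34 kHz mod fs = 10 kHz.
10 kHz ≤ fs/2 = 12 kHz, appears at 10 kHz.
22.7 kHz > fs/2 = 12 kHz, folds to fs − 22.7 kHz = 1.3 kHz.
Distinct values: {1.3 kHz, 7.3 kHz, 10 kHz}.

1.3 kHz, 7.3 kHz, 10 kHz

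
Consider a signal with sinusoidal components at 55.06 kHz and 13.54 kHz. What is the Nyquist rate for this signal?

Highest-frequency component: 55.06 kHz.
Nyquist rate = 2 × 55.06 kHz = 110.12 kHz.

110.12 kHz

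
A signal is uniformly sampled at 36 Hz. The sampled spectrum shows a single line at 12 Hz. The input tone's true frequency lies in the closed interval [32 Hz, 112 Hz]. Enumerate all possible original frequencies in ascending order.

48 Hz, 60 Hz, 84 Hz, 96 Hz

Frequencies that alias to 12 Hz are k·fs ± 12 Hz for integer k ≥ 0.
k=0: 12 Hz.
k=1: 24 Hz, 48 Hz.
k=2: 60 Hz, 84 Hz.
k=3: 96 Hz, 120 Hz.
k=4: 132 Hz, 156 Hz.
Within [32 Hz, 112 Hz]: 48 Hz, 60 Hz, 84 Hz, 96 Hz.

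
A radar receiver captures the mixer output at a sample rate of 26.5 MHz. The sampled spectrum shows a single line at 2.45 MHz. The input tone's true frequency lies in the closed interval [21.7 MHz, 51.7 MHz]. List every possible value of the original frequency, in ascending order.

Frequencies that alias to 2.45 MHz are k·fs ± 2.45 MHz for integer k ≥ 0.
k=0: 2.45 MHz.
k=1: 24.05 MHz, 28.95 MHz.
k=2: 50.55 MHz, 55.45 MHz.
k=3: 77.05 MHz, 81.95 MHz.
Within [21.7 MHz, 51.7 MHz]: 24.05 MHz, 28.95 MHz, 50.55 MHz.

24.05 MHz, 28.95 MHz, 50.55 MHz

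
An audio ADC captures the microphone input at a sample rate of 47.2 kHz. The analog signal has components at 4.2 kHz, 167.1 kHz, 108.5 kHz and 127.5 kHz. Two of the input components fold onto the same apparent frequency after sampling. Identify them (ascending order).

108.5 kHz, 127.5 kHz

fs/2 = 23.6 kHz.
4.2 kHz ≤ fs/2 = 23.6 kHz, passes unchanged.
167.1 kHz mod fs = 25.5 kHz.
25.5 kHz > fs/2 = 23.6 kHz, folds to fs − 25.5 kHz = 21.7 kHz.
108.5 kHz mod fs = 14.1 kHz.
14.1 kHz ≤ fs/2 = 23.6 kHz, appears at 14.1 kHz.
127.5 kHz mod fs = 33.1 kHz.
33.1 kHz > fs/2 = 23.6 kHz, folds to fs − 33.1 kHz = 14.1 kHz.
108.5 kHz and 127.5 kHz both map to 14.1 kHz.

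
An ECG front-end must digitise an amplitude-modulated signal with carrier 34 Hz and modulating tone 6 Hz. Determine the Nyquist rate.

AM sidebands sit at fc ± fm = 28 Hz and 40 Hz.
Highest-frequency component: 40 Hz.
Nyquist rate = 2 × 40 Hz = 80 Hz.

80 Hz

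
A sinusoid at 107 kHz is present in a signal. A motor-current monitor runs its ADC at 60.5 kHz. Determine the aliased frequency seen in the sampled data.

14 kHz

107 kHz mod fs = 46.5 kHz.
46.5 kHz > fs/2 = 30.25 kHz, folds to fs − 46.5 kHz = 14 kHz.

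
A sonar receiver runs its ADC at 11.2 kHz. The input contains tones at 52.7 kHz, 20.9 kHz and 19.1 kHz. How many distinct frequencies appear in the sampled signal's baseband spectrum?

2

fs/2 = 5.6 kHz.
52.7 kHz mod fs = 7.9 kHz.
7.9 kHz > fs/2 = 5.6 kHz, folds to fs − 7.9 kHz = 3.3 kHz.
20.9 kHz mod fs = 9.7 kHz.
9.7 kHz > fs/2 = 5.6 kHz, folds to fs − 9.7 kHz = 1.5 kHz.
19.1 kHz mod fs = 7.9 kHz.
7.9 kHz > fs/2 = 5.6 kHz, folds to fs − 7.9 kHz = 3.3 kHz.
Distinct values: {1.5 kHz, 3.3 kHz} → 2.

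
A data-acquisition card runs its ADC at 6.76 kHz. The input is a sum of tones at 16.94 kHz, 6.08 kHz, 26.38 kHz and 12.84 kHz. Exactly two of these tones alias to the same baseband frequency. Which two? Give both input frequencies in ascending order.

6.08 kHz, 12.84 kHz

fs/2 = 3.38 kHz.
16.94 kHz mod fs = 3.42 kHz.
3.42 kHz > fs/2 = 3.38 kHz, folds to fs − 3.42 kHz = 3.34 kHz.
6.08 kHz > fs/2 = 3.38 kHz, folds to fs − 6.08 kHz = 0.68 kHz.
26.38 kHz mod fs = 6.1 kHz.
6.1 kHz > fs/2 = 3.38 kHz, folds to fs − 6.1 kHz = 0.66 kHz.
12.84 kHz mod fs = 6.08 kHz.
6.08 kHz > fs/2 = 3.38 kHz, folds to fs − 6.08 kHz = 0.68 kHz.
6.08 kHz and 12.84 kHz both map to 0.68 kHz.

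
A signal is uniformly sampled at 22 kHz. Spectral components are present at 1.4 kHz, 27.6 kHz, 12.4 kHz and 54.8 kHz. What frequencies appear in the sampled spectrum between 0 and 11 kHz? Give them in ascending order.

fs/2 = 11 kHz.
1.4 kHz ≤ fs/2 = 11 kHz, passes unchanged.
27.6 kHz mod fs = 5.6 kHz.
5.6 kHz ≤ fs/2 = 11 kHz, appears at 5.6 kHz.
12.4 kHz > fs/2 = 11 kHz, folds to fs − 12.4 kHz = 9.6 kHz.
54.8 kHz mod fs = 10.8 kHz.
10.8 kHz ≤ fs/2 = 11 kHz, appears at 10.8 kHz.
Distinct values: {1.4 kHz, 5.6 kHz, 9.6 kHz, 10.8 kHz}.

1.4 kHz, 5.6 kHz, 9.6 kHz, 10.8 kHz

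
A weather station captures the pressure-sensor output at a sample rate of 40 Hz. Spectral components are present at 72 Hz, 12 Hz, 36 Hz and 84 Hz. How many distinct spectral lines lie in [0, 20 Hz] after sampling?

fs/2 = 20 Hz.
72 Hz mod fs = 32 Hz.
32 Hz > fs/2 = 20 Hz, folds to fs − 32 Hz = 8 Hz.
12 Hz ≤ fs/2 = 20 Hz, passes unchanged.
36 Hz > fs/2 = 20 Hz, folds to fs − 36 Hz = 4 Hz.
84 Hz mod fs = 4 Hz.
4 Hz ≤ fs/2 = 20 Hz, appears at 4 Hz.
Distinct values: {4 Hz, 8 Hz, 12 Hz} → 3.

3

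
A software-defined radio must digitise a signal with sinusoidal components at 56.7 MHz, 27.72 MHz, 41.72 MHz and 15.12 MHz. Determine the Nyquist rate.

Highest-frequency component: 56.7 MHz.
Nyquist rate = 2 × 56.7 MHz = 113.4 MHz.

113.4 MHz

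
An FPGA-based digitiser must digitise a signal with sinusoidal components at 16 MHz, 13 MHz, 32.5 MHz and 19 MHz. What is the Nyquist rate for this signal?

Highest-frequency component: 32.5 MHz.
Nyquist rate = 2 × 32.5 MHz = 65 MHz.

65 MHz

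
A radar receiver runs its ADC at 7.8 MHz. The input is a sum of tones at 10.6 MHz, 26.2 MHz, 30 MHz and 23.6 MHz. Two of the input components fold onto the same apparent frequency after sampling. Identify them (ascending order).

fs/2 = 3.9 MHz.
10.6 MHz mod fs = 2.8 MHz.
2.8 MHz ≤ fs/2 = 3.9 MHz, appears at 2.8 MHz.
26.2 MHz mod fs = 2.8 MHz.
2.8 MHz ≤ fs/2 = 3.9 MHz, appears at 2.8 MHz.
30 MHz mod fs = 6.6 MHz.
6.6 MHz > fs/2 = 3.9 MHz, folds to fs − 6.6 MHz = 1.2 MHz.
23.6 MHz mod fs = 0.2 MHz.
0.2 MHz ≤ fs/2 = 3.9 MHz, appears at 0.2 MHz.
10.6 MHz and 26.2 MHz both map to 2.8 MHz.

10.6 MHz, 26.2 MHz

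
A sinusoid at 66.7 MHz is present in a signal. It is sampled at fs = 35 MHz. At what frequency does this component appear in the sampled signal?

66.7 MHz mod fs = 31.7 MHz.
31.7 MHz > fs/2 = 17.5 MHz, folds to fs − 31.7 MHz = 3.3 MHz.

3.3 MHz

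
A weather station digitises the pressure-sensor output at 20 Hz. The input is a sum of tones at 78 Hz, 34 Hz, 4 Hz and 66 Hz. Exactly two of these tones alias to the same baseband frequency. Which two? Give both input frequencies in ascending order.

fs/2 = 10 Hz.
78 Hz mod fs = 18 Hz.
18 Hz > fs/2 = 10 Hz, folds to fs − 18 Hz = 2 Hz.
34 Hz mod fs = 14 Hz.
14 Hz > fs/2 = 10 Hz, folds to fs − 14 Hz = 6 Hz.
4 Hz ≤ fs/2 = 10 Hz, passes unchanged.
66 Hz mod fs = 6 Hz.
6 Hz ≤ fs/2 = 10 Hz, appears at 6 Hz.
34 Hz and 66 Hz both map to 6 Hz.

34 Hz, 66 Hz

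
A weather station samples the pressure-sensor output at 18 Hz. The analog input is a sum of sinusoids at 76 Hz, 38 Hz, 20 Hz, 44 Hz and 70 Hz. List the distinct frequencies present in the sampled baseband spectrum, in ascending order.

2 Hz, 4 Hz, 8 Hz

fs/2 = 9 Hz.
76 Hz mod fs = 4 Hz.
4 Hz ≤ fs/2 = 9 Hz, appears at 4 Hz.
38 Hz mod fs = 2 Hz.
2 Hz ≤ fs/2 = 9 Hz, appears at 2 Hz.
20 Hz mod fs = 2 Hz.
2 Hz ≤ fs/2 = 9 Hz, appears at 2 Hz.
44 Hz mod fs = 8 Hz.
8 Hz ≤ fs/2 = 9 Hz, appears at 8 Hz.
70 Hz mod fs = 16 Hz.
16 Hz > fs/2 = 9 Hz, folds to fs − 16 Hz = 2 Hz.
Distinct values: {2 Hz, 4 Hz, 8 Hz}.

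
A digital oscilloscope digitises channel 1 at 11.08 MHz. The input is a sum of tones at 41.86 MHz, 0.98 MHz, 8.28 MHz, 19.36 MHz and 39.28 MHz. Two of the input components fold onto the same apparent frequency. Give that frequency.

fs/2 = 5.54 MHz.
41.86 MHz mod fs = 8.62 MHz.
8.62 MHz > fs/2 = 5.54 MHz, folds to fs − 8.62 MHz = 2.46 MHz.
0.98 MHz ≤ fs/2 = 5.54 MHz, passes unchanged.
8.28 MHz > fs/2 = 5.54 MHz, folds to fs − 8.28 MHz = 2.8 MHz.
19.36 MHz mod fs = 8.28 MHz.
8.28 MHz > fs/2 = 5.54 MHz, folds to fs − 8.28 MHz = 2.8 MHz.
39.28 MHz mod fs = 6.04 MHz.
6.04 MHz > fs/2 = 5.54 MHz, folds to fs − 6.04 MHz = 5.04 MHz.
8.28 MHz and 19.36 MHz both map to 2.8 MHz.

2.8 MHz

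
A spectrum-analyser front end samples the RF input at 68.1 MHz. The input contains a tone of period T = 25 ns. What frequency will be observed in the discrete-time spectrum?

T = 25 ns → f = 1/T = 40 MHz.
40 MHz > fs/2 = 34.05 MHz, folds to fs − 40 MHz = 28.1 MHz.

28.1 MHz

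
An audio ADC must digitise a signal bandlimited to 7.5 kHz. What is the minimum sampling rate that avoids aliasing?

15 kHz

Nyquist rate = 2 × 7.5 kHz = 15 kHz.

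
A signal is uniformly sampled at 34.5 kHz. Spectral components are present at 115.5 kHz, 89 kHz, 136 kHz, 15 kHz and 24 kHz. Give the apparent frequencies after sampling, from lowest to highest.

2 kHz, 10.5 kHz, 12 kHz, 14.5 kHz, 15 kHz

fs/2 = 17.25 kHz.
115.5 kHz mod fs = 12 kHz.
12 kHz ≤ fs/2 = 17.25 kHz, appears at 12 kHz.
89 kHz mod fs = 20 kHz.
20 kHz > fs/2 = 17.25 kHz, folds to fs − 20 kHz = 14.5 kHz.
136 kHz mod fs = 32.5 kHz.
32.5 kHz > fs/2 = 17.25 kHz, folds to fs − 32.5 kHz = 2 kHz.
15 kHz ≤ fs/2 = 17.25 kHz, passes unchanged.
24 kHz > fs/2 = 17.25 kHz, folds to fs − 24 kHz = 10.5 kHz.
Distinct values: {2 kHz, 10.5 kHz, 12 kHz, 14.5 kHz, 15 kHz}.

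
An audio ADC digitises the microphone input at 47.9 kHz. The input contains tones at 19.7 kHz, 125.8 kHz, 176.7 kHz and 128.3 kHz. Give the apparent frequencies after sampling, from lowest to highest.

fs/2 = 23.95 kHz.
19.7 kHz ≤ fs/2 = 23.95 kHz, passes unchanged.
125.8 kHz mod fs = 30 kHz.
30 kHz > fs/2 = 23.95 kHz, folds to fs − 30 kHz = 17.9 kHz.
176.7 kHz mod fs = 33 kHz.
33 kHz > fs/2 = 23.95 kHz, folds to fs − 33 kHz = 14.9 kHz.
128.3 kHz mod fs = 32.5 kHz.
32.5 kHz > fs/2 = 23.95 kHz, folds to fs − 32.5 kHz = 15.4 kHz.
Distinct values: {14.9 kHz, 15.4 kHz, 17.9 kHz, 19.7 kHz}.

14.9 kHz, 15.4 kHz, 17.9 kHz, 19.7 kHz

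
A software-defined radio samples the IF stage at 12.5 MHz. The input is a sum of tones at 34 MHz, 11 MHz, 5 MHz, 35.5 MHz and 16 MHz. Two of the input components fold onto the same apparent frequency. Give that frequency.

3.5 MHz

fs/2 = 6.25 MHz.
34 MHz mod fs = 9 MHz.
9 MHz > fs/2 = 6.25 MHz, folds to fs − 9 MHz = 3.5 MHz.
11 MHz > fs/2 = 6.25 MHz, folds to fs − 11 MHz = 1.5 MHz.
5 MHz ≤ fs/2 = 6.25 MHz, passes unchanged.
35.5 MHz mod fs = 10.5 MHz.
10.5 MHz > fs/2 = 6.25 MHz, folds to fs − 10.5 MHz = 2 MHz.
16 MHz mod fs = 3.5 MHz.
3.5 MHz ≤ fs/2 = 6.25 MHz, appears at 3.5 MHz.
16 MHz and 34 MHz both map to 3.5 MHz.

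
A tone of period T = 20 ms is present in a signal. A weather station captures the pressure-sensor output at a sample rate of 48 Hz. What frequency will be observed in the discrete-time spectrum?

T = 20 ms → f = 1/T = 50 Hz.
50 Hz mod fs = 2 Hz.
2 Hz ≤ fs/2 = 24 Hz, appears at 2 Hz.

2 Hz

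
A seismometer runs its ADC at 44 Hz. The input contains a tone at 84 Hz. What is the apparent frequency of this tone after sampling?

4 Hz

84 Hz mod fs = 40 Hz.
40 Hz > fs/2 = 22 Hz, folds to fs − 40 Hz = 4 Hz.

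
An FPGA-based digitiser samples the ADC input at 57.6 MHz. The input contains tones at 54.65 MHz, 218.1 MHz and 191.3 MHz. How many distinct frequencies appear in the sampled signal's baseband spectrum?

3

fs/2 = 28.8 MHz.
54.65 MHz > fs/2 = 28.8 MHz, folds to fs − 54.65 MHz = 2.95 MHz.
218.1 MHz mod fs = 45.3 MHz.
45.3 MHz > fs/2 = 28.8 MHz, folds to fs − 45.3 MHz = 12.3 MHz.
191.3 MHz mod fs = 18.5 MHz.
18.5 MHz ≤ fs/2 = 28.8 MHz, appears at 18.5 MHz.
Distinct values: {2.95 MHz, 12.3 MHz, 18.5 MHz} → 3.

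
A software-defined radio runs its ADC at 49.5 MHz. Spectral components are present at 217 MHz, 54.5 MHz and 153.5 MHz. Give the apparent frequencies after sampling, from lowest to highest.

5 MHz, 19 MHz

fs/2 = 24.75 MHz.
217 MHz mod fs = 19 MHz.
19 MHz ≤ fs/2 = 24.75 MHz, appears at 19 MHz.
54.5 MHz mod fs = 5 MHz.
5 MHz ≤ fs/2 = 24.75 MHz, appears at 5 MHz.
153.5 MHz mod fs = 5 MHz.
5 MHz ≤ fs/2 = 24.75 MHz, appears at 5 MHz.
Distinct values: {5 MHz, 19 MHz}.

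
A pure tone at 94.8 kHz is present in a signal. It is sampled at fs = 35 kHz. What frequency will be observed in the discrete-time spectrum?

94.8 kHz mod fs = 24.8 kHz.
24.8 kHz > fs/2 = 17.5 kHz, folds to fs − 24.8 kHz = 10.2 kHz.

10.2 kHz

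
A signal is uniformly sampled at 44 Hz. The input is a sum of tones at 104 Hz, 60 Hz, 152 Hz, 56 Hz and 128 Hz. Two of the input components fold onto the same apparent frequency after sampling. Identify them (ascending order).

fs/2 = 22 Hz.
104 Hz mod fs = 16 Hz.
16 Hz ≤ fs/2 = 22 Hz, appears at 16 Hz.
60 Hz mod fs = 16 Hz.
16 Hz ≤ fs/2 = 22 Hz, appears at 16 Hz.
152 Hz mod fs = 20 Hz.
20 Hz ≤ fs/2 = 22 Hz, appears at 20 Hz.
56 Hz mod fs = 12 Hz.
12 Hz ≤ fs/2 = 22 Hz, appears at 12 Hz.
128 Hz mod fs = 40 Hz.
40 Hz > fs/2 = 22 Hz, folds to fs − 40 Hz = 4 Hz.
60 Hz and 104 Hz both map to 16 Hz.

60 Hz, 104 Hz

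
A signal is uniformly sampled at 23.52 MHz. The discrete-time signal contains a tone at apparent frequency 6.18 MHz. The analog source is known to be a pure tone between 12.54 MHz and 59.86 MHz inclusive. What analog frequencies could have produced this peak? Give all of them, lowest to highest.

17.34 MHz, 29.7 MHz, 40.86 MHz, 53.22 MHz

Frequencies that alias to 6.18 MHz are k·fs ± 6.18 MHz for integer k ≥ 0.
k=0: 6.18 MHz.
k=1: 17.34 MHz, 29.7 MHz.
k=2: 40.86 MHz, 53.22 MHz.
k=3: 64.38 MHz, 76.74 MHz.
Within [12.54 MHz, 59.86 MHz]: 17.34 MHz, 29.7 MHz, 40.86 MHz, 53.22 MHz.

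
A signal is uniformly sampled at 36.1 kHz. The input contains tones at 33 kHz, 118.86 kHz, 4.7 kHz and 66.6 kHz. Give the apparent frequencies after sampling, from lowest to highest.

3.1 kHz, 4.7 kHz, 5.6 kHz, 10.56 kHz

fs/2 = 18.05 kHz.
33 kHz > fs/2 = 18.05 kHz, folds to fs − 33 kHz = 3.1 kHz.
118.86 kHz mod fs = 10.56 kHz.
10.56 kHz ≤ fs/2 = 18.05 kHz, appears at 10.56 kHz.
4.7 kHz ≤ fs/2 = 18.05 kHz, passes unchanged.
66.6 kHz mod fs = 30.5 kHz.
30.5 kHz > fs/2 = 18.05 kHz, folds to fs − 30.5 kHz = 5.6 kHz.
Distinct values: {3.1 kHz, 4.7 kHz, 5.6 kHz, 10.56 kHz}.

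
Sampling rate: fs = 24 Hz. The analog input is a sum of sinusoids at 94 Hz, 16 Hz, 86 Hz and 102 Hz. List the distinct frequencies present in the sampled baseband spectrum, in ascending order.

fs/2 = 12 Hz.
94 Hz mod fs = 22 Hz.
22 Hz > fs/2 = 12 Hz, folds to fs − 22 Hz = 2 Hz.
16 Hz > fs/2 = 12 Hz, folds to fs − 16 Hz = 8 Hz.
86 Hz mod fs = 14 Hz.
14 Hz > fs/2 = 12 Hz, folds to fs − 14 Hz = 10 Hz.
102 Hz mod fs = 6 Hz.
6 Hz ≤ fs/2 = 12 Hz, appears at 6 Hz.
Distinct values: {2 Hz, 6 Hz, 8 Hz, 10 Hz}.

2 Hz, 6 Hz, 8 Hz, 10 Hz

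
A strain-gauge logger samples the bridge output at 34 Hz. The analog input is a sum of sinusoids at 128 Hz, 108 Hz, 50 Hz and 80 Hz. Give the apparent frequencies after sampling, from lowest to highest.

6 Hz, 8 Hz, 12 Hz, 16 Hz

fs/2 = 17 Hz.
128 Hz mod fs = 26 Hz.
26 Hz > fs/2 = 17 Hz, folds to fs − 26 Hz = 8 Hz.
108 Hz mod fs = 6 Hz.
6 Hz ≤ fs/2 = 17 Hz, appears at 6 Hz.
50 Hz mod fs = 16 Hz.
16 Hz ≤ fs/2 = 17 Hz, appears at 16 Hz.
80 Hz mod fs = 12 Hz.
12 Hz ≤ fs/2 = 17 Hz, appears at 12 Hz.
Distinct values: {6 Hz, 8 Hz, 12 Hz, 16 Hz}.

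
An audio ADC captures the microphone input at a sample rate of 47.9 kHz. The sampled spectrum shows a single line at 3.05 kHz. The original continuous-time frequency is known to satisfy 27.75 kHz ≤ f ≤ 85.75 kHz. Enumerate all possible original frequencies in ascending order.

Frequencies that alias to 3.05 kHz are k·fs ± 3.05 kHz for integer k ≥ 0.
k=0: 3.05 kHz.
k=1: 44.85 kHz, 50.95 kHz.
k=2: 92.75 kHz, 98.85 kHz.
Within [27.75 kHz, 85.75 kHz]: 44.85 kHz, 50.95 kHz.

44.85 kHz, 50.95 kHz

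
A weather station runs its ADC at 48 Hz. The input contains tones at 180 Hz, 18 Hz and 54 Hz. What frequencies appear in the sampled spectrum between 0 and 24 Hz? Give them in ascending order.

fs/2 = 24 Hz.
180 Hz mod fs = 36 Hz.
36 Hz > fs/2 = 24 Hz, folds to fs − 36 Hz = 12 Hz.
18 Hz ≤ fs/2 = 24 Hz, passes unchanged.
54 Hz mod fs = 6 Hz.
6 Hz ≤ fs/2 = 24 Hz, appears at 6 Hz.
Distinct values: {6 Hz, 12 Hz, 18 Hz}.

6 Hz, 12 Hz, 18 Hz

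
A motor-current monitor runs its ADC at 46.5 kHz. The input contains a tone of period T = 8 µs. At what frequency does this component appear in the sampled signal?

T = 8 µs → f = 1/T = 125 kHz.
125 kHz mod fs = 32 kHz.
32 kHz > fs/2 = 23.25 kHz, folds to fs − 32 kHz = 14.5 kHz.

14.5 kHz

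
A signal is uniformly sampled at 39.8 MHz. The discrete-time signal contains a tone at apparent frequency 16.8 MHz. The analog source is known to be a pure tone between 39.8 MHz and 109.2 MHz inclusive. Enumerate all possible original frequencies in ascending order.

Frequencies that alias to 16.8 MHz are k·fs ± 16.8 MHz for integer k ≥ 0.
k=0: 16.8 MHz.
k=1: 23 MHz, 56.6 MHz.
k=2: 62.8 MHz, 96.4 MHz.
k=3: 102.6 MHz, 136.2 MHz.
k=4: 142.4 MHz, 176 MHz.
Within [39.8 MHz, 109.2 MHz]: 56.6 MHz, 62.8 MHz, 96.4 MHz, 102.6 MHz.

56.6 MHz, 62.8 MHz, 96.4 MHz, 102.6 MHz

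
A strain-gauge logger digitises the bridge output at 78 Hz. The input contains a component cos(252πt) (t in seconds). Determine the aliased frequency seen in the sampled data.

ω = 252π rad/s → f = ω/(2π) = 126 Hz.
126 Hz mod fs = 48 Hz.
48 Hz > fs/2 = 39 Hz, folds to fs − 48 Hz = 30 Hz.

30 Hz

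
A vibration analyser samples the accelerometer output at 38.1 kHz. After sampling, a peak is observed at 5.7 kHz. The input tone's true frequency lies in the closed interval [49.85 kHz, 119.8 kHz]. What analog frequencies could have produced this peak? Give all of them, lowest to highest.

Frequencies that alias to 5.7 kHz are k·fs ± 5.7 kHz for integer k ≥ 0.
k=0: 5.7 kHz.
k=1: 32.4 kHz, 43.8 kHz.
k=2: 70.5 kHz, 81.9 kHz.
k=3: 108.6 kHz, 120 kHz.
k=4: 146.7 kHz, 158.1 kHz.
Within [49.85 kHz, 119.8 kHz]: 70.5 kHz, 81.9 kHz, 108.6 kHz.

70.5 kHz, 81.9 kHz, 108.6 kHz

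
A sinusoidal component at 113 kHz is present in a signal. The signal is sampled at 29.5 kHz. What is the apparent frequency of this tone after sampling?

5 kHz

113 kHz mod fs = 24.5 kHz.
24.5 kHz > fs/2 = 14.75 kHz, folds to fs − 24.5 kHz = 5 kHz.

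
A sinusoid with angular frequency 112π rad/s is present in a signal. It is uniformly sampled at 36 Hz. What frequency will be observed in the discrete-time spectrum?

ω = 112π rad/s → f = ω/(2π) = 56 Hz.
56 Hz mod fs = 20 Hz.
20 Hz > fs/2 = 18 Hz, folds to fs − 20 Hz = 16 Hz.

16 Hz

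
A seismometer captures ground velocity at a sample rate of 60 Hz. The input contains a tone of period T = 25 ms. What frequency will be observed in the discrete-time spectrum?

T = 25 ms → f = 1/T = 40 Hz.
40 Hz > fs/2 = 30 Hz, folds to fs − 40 Hz = 20 Hz.

20 Hz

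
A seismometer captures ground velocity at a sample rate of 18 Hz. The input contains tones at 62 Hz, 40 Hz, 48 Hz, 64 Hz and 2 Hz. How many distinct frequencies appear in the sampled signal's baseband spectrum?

4

fs/2 = 9 Hz.
62 Hz mod fs = 8 Hz.
8 Hz ≤ fs/2 = 9 Hz, appears at 8 Hz.
40 Hz mod fs = 4 Hz.
4 Hz ≤ fs/2 = 9 Hz, appears at 4 Hz.
48 Hz mod fs = 12 Hz.
12 Hz > fs/2 = 9 Hz, folds to fs − 12 Hz = 6 Hz.
64 Hz mod fs = 10 Hz.
10 Hz > fs/2 = 9 Hz, folds to fs − 10 Hz = 8 Hz.
2 Hz ≤ fs/2 = 9 Hz, passes unchanged.
Distinct values: {2 Hz, 4 Hz, 6 Hz, 8 Hz} → 4.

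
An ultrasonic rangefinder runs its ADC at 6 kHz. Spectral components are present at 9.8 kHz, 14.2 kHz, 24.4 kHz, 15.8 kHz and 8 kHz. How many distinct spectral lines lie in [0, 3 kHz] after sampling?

3

fs/2 = 3 kHz.
9.8 kHz mod fs = 3.8 kHz.
3.8 kHz > fs/2 = 3 kHz, folds to fs − 3.8 kHz = 2.2 kHz.
14.2 kHz mod fs = 2.2 kHz.
2.2 kHz ≤ fs/2 = 3 kHz, appears at 2.2 kHz.
24.4 kHz mod fs = 0.4 kHz.
0.4 kHz ≤ fs/2 = 3 kHz, appears at 0.4 kHz.
15.8 kHz mod fs = 3.8 kHz.
3.8 kHz > fs/2 = 3 kHz, folds to fs − 3.8 kHz = 2.2 kHz.
8 kHz mod fs = 2 kHz.
2 kHz ≤ fs/2 = 3 kHz, appears at 2 kHz.
Distinct values: {0.4 kHz, 2 kHz, 2.2 kHz} → 3.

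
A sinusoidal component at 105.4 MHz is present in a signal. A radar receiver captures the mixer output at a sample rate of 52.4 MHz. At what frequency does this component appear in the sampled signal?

105.4 MHz mod fs = 0.6 MHz.
0.6 MHz ≤ fs/2 = 26.2 MHz, appears at 0.6 MHz.

0.6 MHz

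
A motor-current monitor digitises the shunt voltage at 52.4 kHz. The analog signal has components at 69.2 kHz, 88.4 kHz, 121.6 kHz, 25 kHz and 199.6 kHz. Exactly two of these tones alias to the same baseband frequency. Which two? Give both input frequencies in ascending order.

69.2 kHz, 121.6 kHz

fs/2 = 26.2 kHz.
69.2 kHz mod fs = 16.8 kHz.
16.8 kHz ≤ fs/2 = 26.2 kHz, appears at 16.8 kHz.
88.4 kHz mod fs = 36 kHz.
36 kHz > fs/2 = 26.2 kHz, folds to fs − 36 kHz = 16.4 kHz.
121.6 kHz mod fs = 16.8 kHz.
16.8 kHz ≤ fs/2 = 26.2 kHz, appears at 16.8 kHz.
25 kHz ≤ fs/2 = 26.2 kHz, passes unchanged.
199.6 kHz mod fs = 42.4 kHz.
42.4 kHz > fs/2 = 26.2 kHz, folds to fs − 42.4 kHz = 10 kHz.
69.2 kHz and 121.6 kHz both map to 16.8 kHz.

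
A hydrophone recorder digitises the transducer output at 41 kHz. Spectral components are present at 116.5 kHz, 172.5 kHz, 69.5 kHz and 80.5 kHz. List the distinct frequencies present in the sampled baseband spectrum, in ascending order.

fs/2 = 20.5 kHz.
116.5 kHz mod fs = 34.5 kHz.
34.5 kHz > fs/2 = 20.5 kHz, folds to fs − 34.5 kHz = 6.5 kHz.
172.5 kHz mod fs = 8.5 kHz.
8.5 kHz ≤ fs/2 = 20.5 kHz, appears at 8.5 kHz.
69.5 kHz mod fs = 28.5 kHz.
28.5 kHz > fs/2 = 20.5 kHz, folds to fs − 28.5 kHz = 12.5 kHz.
80.5 kHz mod fs = 39.5 kHz.
39.5 kHz > fs/2 = 20.5 kHz, folds to fs − 39.5 kHz = 1.5 kHz.
Distinct values: {1.5 kHz, 6.5 kHz, 8.5 kHz, 12.5 kHz}.

1.5 kHz, 6.5 kHz, 8.5 kHz, 12.5 kHz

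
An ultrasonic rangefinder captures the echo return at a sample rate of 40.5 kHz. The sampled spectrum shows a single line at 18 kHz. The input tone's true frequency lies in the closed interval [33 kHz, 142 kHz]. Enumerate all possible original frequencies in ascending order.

Frequencies that alias to 18 kHz are k·fs ± 18 kHz for integer k ≥ 0.
k=0: 18 kHz.
k=1: 22.5 kHz, 58.5 kHz.
k=2: 63 kHz, 99 kHz.
k=3: 103.5 kHz, 139.5 kHz.
k=4: 144 kHz, 180 kHz.
Within [33 kHz, 142 kHz]: 58.5 kHz, 63 kHz, 99 kHz, 103.5 kHz, 139.5 kHz.

58.5 kHz, 63 kHz, 99 kHz, 103.5 kHz, 139.5 kHz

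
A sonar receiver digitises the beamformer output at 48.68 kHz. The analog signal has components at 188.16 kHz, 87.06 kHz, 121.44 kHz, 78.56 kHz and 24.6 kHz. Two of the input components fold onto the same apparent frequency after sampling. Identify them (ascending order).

24.6 kHz, 121.44 kHz

fs/2 = 24.34 kHz.
188.16 kHz mod fs = 42.12 kHz.
42.12 kHz > fs/2 = 24.34 kHz, folds to fs − 42.12 kHz = 6.56 kHz.
87.06 kHz mod fs = 38.38 kHz.
38.38 kHz > fs/2 = 24.34 kHz, folds to fs − 38.38 kHz = 10.3 kHz.
121.44 kHz mod fs = 24.08 kHz.
24.08 kHz ≤ fs/2 = 24.34 kHz, appears at 24.08 kHz.
78.56 kHz mod fs = 29.88 kHz.
29.88 kHz > fs/2 = 24.34 kHz, folds to fs − 29.88 kHz = 18.8 kHz.
24.6 kHz > fs/2 = 24.34 kHz, folds to fs − 24.6 kHz = 24.08 kHz.
24.6 kHz and 121.44 kHz both map to 24.08 kHz.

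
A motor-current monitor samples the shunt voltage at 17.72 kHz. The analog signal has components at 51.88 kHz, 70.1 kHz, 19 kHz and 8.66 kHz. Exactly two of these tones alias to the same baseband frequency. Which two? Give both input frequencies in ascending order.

fs/2 = 8.86 kHz.
51.88 kHz mod fs = 16.44 kHz.
16.44 kHz > fs/2 = 8.86 kHz, folds to fs − 16.44 kHz = 1.28 kHz.
70.1 kHz mod fs = 16.94 kHz.
16.94 kHz > fs/2 = 8.86 kHz, folds to fs − 16.94 kHz = 0.78 kHz.
19 kHz mod fs = 1.28 kHz.
1.28 kHz ≤ fs/2 = 8.86 kHz, appears at 1.28 kHz.
8.66 kHz ≤ fs/2 = 8.86 kHz, passes unchanged.
19 kHz and 51.88 kHz both map to 1.28 kHz.

19 kHz, 51.88 kHz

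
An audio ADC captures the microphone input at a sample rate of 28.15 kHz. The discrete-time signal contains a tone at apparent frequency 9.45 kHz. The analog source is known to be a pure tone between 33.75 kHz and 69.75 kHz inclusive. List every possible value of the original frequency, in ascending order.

Frequencies that alias to 9.45 kHz are k·fs ± 9.45 kHz for integer k ≥ 0.
k=0: 9.45 kHz.
k=1: 18.7 kHz, 37.6 kHz.
k=2: 46.85 kHz, 65.75 kHz.
k=3: 75 kHz, 93.9 kHz.
Within [33.75 kHz, 69.75 kHz]: 37.6 kHz, 46.85 kHz, 65.75 kHz.

37.6 kHz, 46.85 kHz, 65.75 kHz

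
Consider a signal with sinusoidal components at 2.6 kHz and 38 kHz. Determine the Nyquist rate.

Highest-frequency component: 38 kHz.
Nyquist rate = 2 × 38 kHz = 76 kHz.

76 kHz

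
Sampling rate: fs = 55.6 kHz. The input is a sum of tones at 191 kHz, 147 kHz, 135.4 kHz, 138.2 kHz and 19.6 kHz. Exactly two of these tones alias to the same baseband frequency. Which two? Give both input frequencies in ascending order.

fs/2 = 27.8 kHz.
191 kHz mod fs = 24.2 kHz.
24.2 kHz ≤ fs/2 = 27.8 kHz, appears at 24.2 kHz.
147 kHz mod fs = 35.8 kHz.
35.8 kHz > fs/2 = 27.8 kHz, folds to fs − 35.8 kHz = 19.8 kHz.
135.4 kHz mod fs = 24.2 kHz.
24.2 kHz ≤ fs/2 = 27.8 kHz, appears at 24.2 kHz.
138.2 kHz mod fs = 27 kHz.
27 kHz ≤ fs/2 = 27.8 kHz, appears at 27 kHz.
19.6 kHz ≤ fs/2 = 27.8 kHz, passes unchanged.
135.4 kHz and 191 kHz both map to 24.2 kHz.

135.4 kHz, 191 kHz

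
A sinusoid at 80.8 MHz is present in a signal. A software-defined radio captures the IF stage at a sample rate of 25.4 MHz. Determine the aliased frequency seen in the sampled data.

80.8 MHz mod fs = 4.6 MHz.
4.6 MHz ≤ fs/2 = 12.7 MHz, appears at 4.6 MHz.

4.6 MHz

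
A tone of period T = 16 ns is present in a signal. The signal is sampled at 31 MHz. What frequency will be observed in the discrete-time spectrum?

0.5 MHz

T = 16 ns → f = 1/T = 62.5 MHz.
62.5 MHz mod fs = 0.5 MHz.
0.5 MHz ≤ fs/2 = 15.5 MHz, appears at 0.5 MHz.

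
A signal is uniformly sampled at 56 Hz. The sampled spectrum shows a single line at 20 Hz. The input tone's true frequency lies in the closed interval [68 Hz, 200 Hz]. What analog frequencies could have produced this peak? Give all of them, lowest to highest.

Frequencies that alias to 20 Hz are k·fs ± 20 Hz for integer k ≥ 0.
k=0: 20 Hz.
k=1: 36 Hz, 76 Hz.
k=2: 92 Hz, 132 Hz.
k=3: 148 Hz, 188 Hz.
k=4: 204 Hz, 244 Hz.
Within [68 Hz, 200 Hz]: 76 Hz, 92 Hz, 132 Hz, 148 Hz, 188 Hz.

76 Hz, 92 Hz, 132 Hz, 148 Hz, 188 Hz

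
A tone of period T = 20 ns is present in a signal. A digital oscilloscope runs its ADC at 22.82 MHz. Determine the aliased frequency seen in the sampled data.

4.36 MHz

T = 20 ns → f = 1/T = 50 MHz.
50 MHz mod fs = 4.36 MHz.
4.36 MHz ≤ fs/2 = 11.41 MHz, appears at 4.36 MHz.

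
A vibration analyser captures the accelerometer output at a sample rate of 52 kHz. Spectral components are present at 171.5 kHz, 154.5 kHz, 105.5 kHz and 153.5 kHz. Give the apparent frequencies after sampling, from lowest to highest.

1.5 kHz, 2.5 kHz, 15.5 kHz

fs/2 = 26 kHz.
171.5 kHz mod fs = 15.5 kHz.
15.5 kHz ≤ fs/2 = 26 kHz, appears at 15.5 kHz.
154.5 kHz mod fs = 50.5 kHz.
50.5 kHz > fs/2 = 26 kHz, folds to fs − 50.5 kHz = 1.5 kHz.
105.5 kHz mod fs = 1.5 kHz.
1.5 kHz ≤ fs/2 = 26 kHz, appears at 1.5 kHz.
153.5 kHz mod fs = 49.5 kHz.
49.5 kHz > fs/2 = 26 kHz, folds to fs − 49.5 kHz = 2.5 kHz.
Distinct values: {1.5 kHz, 2.5 kHz, 15.5 kHz}.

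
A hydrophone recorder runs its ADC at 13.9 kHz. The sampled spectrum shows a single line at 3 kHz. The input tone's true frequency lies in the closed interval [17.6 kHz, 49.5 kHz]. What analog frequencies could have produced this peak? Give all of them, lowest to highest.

24.8 kHz, 30.8 kHz, 38.7 kHz, 44.7 kHz

Frequencies that alias to 3 kHz are k·fs ± 3 kHz for integer k ≥ 0.
k=0: 3 kHz.
k=1: 10.9 kHz, 16.9 kHz.
k=2: 24.8 kHz, 30.8 kHz.
k=3: 38.7 kHz, 44.7 kHz.
k=4: 52.6 kHz, 58.6 kHz.
Within [17.6 kHz, 49.5 kHz]: 24.8 kHz, 30.8 kHz, 38.7 kHz, 44.7 kHz.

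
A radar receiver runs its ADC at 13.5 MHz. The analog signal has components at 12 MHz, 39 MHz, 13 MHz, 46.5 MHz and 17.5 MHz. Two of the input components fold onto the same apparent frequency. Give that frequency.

1.5 MHz

fs/2 = 6.75 MHz.
12 MHz > fs/2 = 6.75 MHz, folds to fs − 12 MHz = 1.5 MHz.
39 MHz mod fs = 12 MHz.
12 MHz > fs/2 = 6.75 MHz, folds to fs − 12 MHz = 1.5 MHz.
13 MHz > fs/2 = 6.75 MHz, folds to fs − 13 MHz = 0.5 MHz.
46.5 MHz mod fs = 6 MHz.
6 MHz ≤ fs/2 = 6.75 MHz, appears at 6 MHz.
17.5 MHz mod fs = 4 MHz.
4 MHz ≤ fs/2 = 6.75 MHz, appears at 4 MHz.
12 MHz and 39 MHz both map to 1.5 MHz.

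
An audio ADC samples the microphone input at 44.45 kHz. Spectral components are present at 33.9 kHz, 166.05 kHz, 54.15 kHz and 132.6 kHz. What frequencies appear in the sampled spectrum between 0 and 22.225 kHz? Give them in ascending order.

0.75 kHz, 9.7 kHz, 10.55 kHz, 11.75 kHz

fs/2 = 22.225 kHz.
33.9 kHz > fs/2 = 22.225 kHz, folds to fs − 33.9 kHz = 10.55 kHz.
166.05 kHz mod fs = 32.7 kHz.
32.7 kHz > fs/2 = 22.225 kHz, folds to fs − 32.7 kHz = 11.75 kHz.
54.15 kHz mod fs = 9.7 kHz.
9.7 kHz ≤ fs/2 = 22.225 kHz, appears at 9.7 kHz.
132.6 kHz mod fs = 43.7 kHz.
43.7 kHz > fs/2 = 22.225 kHz, folds to fs − 43.7 kHz = 0.75 kHz.
Distinct values: {0.75 kHz, 9.7 kHz, 10.55 kHz, 11.75 kHz}.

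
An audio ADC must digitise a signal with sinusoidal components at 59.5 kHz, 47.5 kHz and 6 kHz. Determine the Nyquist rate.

Highest-frequency component: 59.5 kHz.
Nyquist rate = 2 × 59.5 kHz = 119 kHz.

119 kHz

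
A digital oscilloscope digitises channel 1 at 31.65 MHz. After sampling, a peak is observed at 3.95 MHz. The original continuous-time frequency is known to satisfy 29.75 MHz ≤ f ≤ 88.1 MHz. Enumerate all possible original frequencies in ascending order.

Frequencies that alias to 3.95 MHz are k·fs ± 3.95 MHz for integer k ≥ 0.
k=0: 3.95 MHz.
k=1: 27.7 MHz, 35.6 MHz.
k=2: 59.35 MHz, 67.25 MHz.
k=3: 91 MHz, 98.9 MHz.
Within [29.75 MHz, 88.1 MHz]: 35.6 MHz, 59.35 MHz, 67.25 MHz.

35.6 MHz, 59.35 MHz, 67.25 MHz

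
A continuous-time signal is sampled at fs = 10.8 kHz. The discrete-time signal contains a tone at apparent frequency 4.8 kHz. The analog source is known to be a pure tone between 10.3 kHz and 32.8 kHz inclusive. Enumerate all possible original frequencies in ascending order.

15.6 kHz, 16.8 kHz, 26.4 kHz, 27.6 kHz

Frequencies that alias to 4.8 kHz are k·fs ± 4.8 kHz for integer k ≥ 0.
k=0: 4.8 kHz.
k=1: 6 kHz, 15.6 kHz.
k=2: 16.8 kHz, 26.4 kHz.
k=3: 27.6 kHz, 37.2 kHz.
k=4: 38.4 kHz, 48 kHz.
Within [10.3 kHz, 32.8 kHz]: 15.6 kHz, 16.8 kHz, 26.4 kHz, 27.6 kHz.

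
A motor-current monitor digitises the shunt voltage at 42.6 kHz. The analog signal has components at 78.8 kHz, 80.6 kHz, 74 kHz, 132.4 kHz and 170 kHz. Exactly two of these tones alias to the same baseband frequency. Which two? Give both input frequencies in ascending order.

fs/2 = 21.3 kHz.
78.8 kHz mod fs = 36.2 kHz.
36.2 kHz > fs/2 = 21.3 kHz, folds to fs − 36.2 kHz = 6.4 kHz.
80.6 kHz mod fs = 38 kHz.
38 kHz > fs/2 = 21.3 kHz, folds to fs − 38 kHz = 4.6 kHz.
74 kHz mod fs = 31.4 kHz.
31.4 kHz > fs/2 = 21.3 kHz, folds to fs − 31.4 kHz = 11.2 kHz.
132.4 kHz mod fs = 4.6 kHz.
4.6 kHz ≤ fs/2 = 21.3 kHz, appears at 4.6 kHz.
170 kHz mod fs = 42.2 kHz.
42.2 kHz > fs/2 = 21.3 kHz, folds to fs − 42.2 kHz = 0.4 kHz.
80.6 kHz and 132.4 kHz both map to 4.6 kHz.

80.6 kHz, 132.4 kHz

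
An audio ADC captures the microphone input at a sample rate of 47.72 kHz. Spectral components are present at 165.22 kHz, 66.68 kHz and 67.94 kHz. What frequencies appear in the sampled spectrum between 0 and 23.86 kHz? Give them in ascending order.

fs/2 = 23.86 kHz.
165.22 kHz mod fs = 22.06 kHz.
22.06 kHz ≤ fs/2 = 23.86 kHz, appears at 22.06 kHz.
66.68 kHz mod fs = 18.96 kHz.
18.96 kHz ≤ fs/2 = 23.86 kHz, appears at 18.96 kHz.
67.94 kHz mod fs = 20.22 kHz.
20.22 kHz ≤ fs/2 = 23.86 kHz, appears at 20.22 kHz.
Distinct values: {18.96 kHz, 20.22 kHz, 22.06 kHz}.

18.96 kHz, 20.22 kHz, 22.06 kHz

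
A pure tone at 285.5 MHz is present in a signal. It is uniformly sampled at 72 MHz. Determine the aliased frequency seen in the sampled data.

2.5 MHz

285.5 MHz mod fs = 69.5 MHz.
69.5 MHz > fs/2 = 36 MHz, folds to fs − 69.5 MHz = 2.5 MHz.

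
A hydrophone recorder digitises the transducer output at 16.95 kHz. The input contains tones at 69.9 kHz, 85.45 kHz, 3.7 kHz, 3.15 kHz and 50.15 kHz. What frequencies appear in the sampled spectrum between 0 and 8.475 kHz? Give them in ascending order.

fs/2 = 8.475 kHz.
69.9 kHz mod fs = 2.1 kHz.
2.1 kHz ≤ fs/2 = 8.475 kHz, appears at 2.1 kHz.
85.45 kHz mod fs = 0.7 kHz.
0.7 kHz ≤ fs/2 = 8.475 kHz, appears at 0.7 kHz.
3.7 kHz ≤ fs/2 = 8.475 kHz, passes unchanged.
3.15 kHz ≤ fs/2 = 8.475 kHz, passes unchanged.
50.15 kHz mod fs = 16.25 kHz.
16.25 kHz > fs/2 = 8.475 kHz, folds to fs − 16.25 kHz = 0.7 kHz.
Distinct values: {0.7 kHz, 2.1 kHz, 3.15 kHz, 3.7 kHz}.

0.7 kHz, 2.1 kHz, 3.15 kHz, 3.7 kHz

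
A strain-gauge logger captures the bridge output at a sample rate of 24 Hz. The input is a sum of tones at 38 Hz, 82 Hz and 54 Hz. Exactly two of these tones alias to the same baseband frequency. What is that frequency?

fs/2 = 12 Hz.
38 Hz mod fs = 14 Hz.
14 Hz > fs/2 = 12 Hz, folds to fs − 14 Hz = 10 Hz.
82 Hz mod fs = 10 Hz.
10 Hz ≤ fs/2 = 12 Hz, appears at 10 Hz.
54 Hz mod fs = 6 Hz.
6 Hz ≤ fs/2 = 12 Hz, appears at 6 Hz.
38 Hz and 82 Hz both map to 10 Hz.

10 Hz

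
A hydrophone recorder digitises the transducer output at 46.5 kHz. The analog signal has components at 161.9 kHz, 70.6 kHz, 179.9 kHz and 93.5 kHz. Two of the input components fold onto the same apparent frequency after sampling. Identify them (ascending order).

70.6 kHz, 161.9 kHz

fs/2 = 23.25 kHz.
161.9 kHz mod fs = 22.4 kHz.
22.4 kHz ≤ fs/2 = 23.25 kHz, appears at 22.4 kHz.
70.6 kHz mod fs = 24.1 kHz.
24.1 kHz > fs/2 = 23.25 kHz, folds to fs − 24.1 kHz = 22.4 kHz.
179.9 kHz mod fs = 40.4 kHz.
40.4 kHz > fs/2 = 23.25 kHz, folds to fs − 40.4 kHz = 6.1 kHz.
93.5 kHz mod fs = 0.5 kHz.
0.5 kHz ≤ fs/2 = 23.25 kHz, appears at 0.5 kHz.
70.6 kHz and 161.9 kHz both map to 22.4 kHz.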